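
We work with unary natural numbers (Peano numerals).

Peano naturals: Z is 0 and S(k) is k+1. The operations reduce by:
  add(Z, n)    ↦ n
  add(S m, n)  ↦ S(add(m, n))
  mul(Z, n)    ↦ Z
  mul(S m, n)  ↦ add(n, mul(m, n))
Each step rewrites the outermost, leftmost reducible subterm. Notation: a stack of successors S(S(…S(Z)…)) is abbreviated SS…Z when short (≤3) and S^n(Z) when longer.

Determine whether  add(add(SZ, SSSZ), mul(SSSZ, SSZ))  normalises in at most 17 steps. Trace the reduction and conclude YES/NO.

  start: add(add(SZ, SSSZ), mul(SSSZ, SSZ))
  step 1: add(S(add(Z, SSSZ)), mul(SSSZ, SSZ))
  step 2: S(add(add(Z, SSSZ), mul(SSSZ, SSZ)))
  step 3: S(add(SSSZ, mul(SSSZ, SSZ)))
  step 4: S(S(add(SSZ, mul(SSSZ, SSZ))))
  step 5: S(S(S(add(SZ, mul(SSSZ, SSZ)))))
  step 6: S(S(S(S(add(Z, mul(SSSZ, SSZ))))))
  step 7: S(S(S(S(mul(SSSZ, SSZ)))))
  step 8: S(S(S(S(add(SSZ, mul(SSZ, SSZ))))))
  step 9: S(S(S(S(S(add(SZ, mul(SSZ, SSZ)))))))
  step 10: S(S(S(S(S(S(add(Z, mul(SSZ, SSZ))))))))
  step 11: S(S(S(S(S(S(mul(SSZ, SSZ)))))))
  step 12: S(S(S(S(S(S(add(SSZ, mul(SZ, SSZ))))))))
  step 13: S(S(S(S(S(S(S(add(SZ, mul(SZ, SSZ)))))))))
  step 14: S(S(S(S(S(S(S(S(add(Z, mul(SZ, SSZ))))))))))
  step 15: S(S(S(S(S(S(S(S(mul(SZ, SSZ)))))))))
  step 16: S(S(S(S(S(S(S(S(add(SSZ, mul(Z, SSZ))))))))))
  step 17: S(S(S(S(S(S(S(S(S(add(SZ, mul(Z, SSZ)))))))))))

Answer: NO — after 17 steps the term is S(S(S(S(S(S(S(S(S(add(SZ, mul(Z, SSZ))))))))))), not yet normal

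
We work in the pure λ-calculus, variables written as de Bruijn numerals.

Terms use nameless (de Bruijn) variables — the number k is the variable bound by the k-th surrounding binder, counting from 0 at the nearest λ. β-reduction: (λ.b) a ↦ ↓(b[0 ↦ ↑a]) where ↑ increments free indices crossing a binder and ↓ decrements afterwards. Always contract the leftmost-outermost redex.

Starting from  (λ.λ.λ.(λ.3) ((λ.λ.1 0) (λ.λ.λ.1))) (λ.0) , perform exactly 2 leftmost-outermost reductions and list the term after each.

Answer: after 2 steps: λ.λ.λ.0

Working:
  start: (λ.λ.λ.(λ.3) ((λ.λ.1 0) (λ.λ.λ.1))) (λ.0)
  step 1: λ.λ.(λ.λ.0) ((λ.λ.1 0) (λ.λ.λ.1))
  step 2: λ.λ.λ.0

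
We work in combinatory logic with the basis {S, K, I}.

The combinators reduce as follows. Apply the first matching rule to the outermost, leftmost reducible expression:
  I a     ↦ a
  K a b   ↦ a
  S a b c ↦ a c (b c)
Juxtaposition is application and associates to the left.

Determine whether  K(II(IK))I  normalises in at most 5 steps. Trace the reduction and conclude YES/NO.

  start: K(II(IK))I
  [1] II(IK)
  [2] I(IK)
  [3] IK
  [4] K

Answer: YES — reaches normal form K in 4 ≤ 5 steps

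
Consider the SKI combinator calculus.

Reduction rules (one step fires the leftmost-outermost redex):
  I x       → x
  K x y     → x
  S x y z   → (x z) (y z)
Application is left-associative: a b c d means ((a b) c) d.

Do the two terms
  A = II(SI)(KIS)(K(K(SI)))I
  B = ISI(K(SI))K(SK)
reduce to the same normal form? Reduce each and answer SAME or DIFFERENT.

Answer: SAME — A ⇓ SI, B ⇓ SI

Working:
Term A:
  start: II(SI)(KIS)(K(K(SI)))I
  →1  I(SI)(KIS)(K(K(SI)))I
  →2  SI(KIS)(K(K(SI)))I
  →3  I(K(K(SI)))(KIS(K(K(SI))))I
  →4  K(K(SI))(KIS(K(K(SI))))I
  →5  K(SI)I
  →6  SI

Term B:
  start: ISI(K(SI))K(SK)
  →1  SI(K(SI))K(SK)
  →2  IK(K(SI)K)(SK)
  →3  K(K(SI)K)(SK)
  →4  K(SI)K
  →5  SI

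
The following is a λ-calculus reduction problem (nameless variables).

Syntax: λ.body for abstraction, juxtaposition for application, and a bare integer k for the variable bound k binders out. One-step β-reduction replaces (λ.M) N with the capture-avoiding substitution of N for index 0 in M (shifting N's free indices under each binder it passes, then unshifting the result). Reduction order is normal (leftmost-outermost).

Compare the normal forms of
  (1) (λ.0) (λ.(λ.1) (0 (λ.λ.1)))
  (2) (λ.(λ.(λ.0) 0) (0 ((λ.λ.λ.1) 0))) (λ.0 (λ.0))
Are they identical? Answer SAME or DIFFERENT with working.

Answer: DIFFERENT — A ⇓ λ.0, B ⇓ λ.λ.0

Derivation:
Term A:
  start: (λ.0) (λ.(λ.1) (0 (λ.λ.1)))
  step 1: λ.(λ.1) (0 (λ.λ.1))
  step 2: λ.0

Term B:
  start: (λ.(λ.(λ.0) 0) (0 ((λ.λ.λ.1) 0))) (λ.0 (λ.0))
  step 1: (λ.(λ.0) 0) ((λ.0 (λ.0)) ((λ.λ.λ.1) (λ.0 (λ.0))))
  step 2: (λ.0) ((λ.0 (λ.0)) ((λ.λ.λ.1) (λ.0 (λ.0))))
  step 3: (λ.0 (λ.0)) ((λ.λ.λ.1) (λ.0 (λ.0)))
  step 4: (λ.λ.λ.1) (λ.0 (λ.0)) (λ.0)
  step 5: (λ.λ.1) (λ.0)
  step 6: λ.λ.0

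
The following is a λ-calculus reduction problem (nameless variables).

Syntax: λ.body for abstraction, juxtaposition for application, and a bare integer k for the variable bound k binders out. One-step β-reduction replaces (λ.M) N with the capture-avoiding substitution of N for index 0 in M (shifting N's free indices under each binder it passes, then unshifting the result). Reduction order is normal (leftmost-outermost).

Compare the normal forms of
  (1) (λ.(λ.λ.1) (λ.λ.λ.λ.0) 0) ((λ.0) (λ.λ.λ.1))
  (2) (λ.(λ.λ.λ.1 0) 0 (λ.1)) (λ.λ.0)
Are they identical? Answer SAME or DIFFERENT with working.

Answer: DIFFERENT — A ⇓ λ.λ.λ.λ.0, B ⇓ λ.λ.λ.0

Derivation:
Term A:
  start: (λ.(λ.λ.1) (λ.λ.λ.λ.0) 0) ((λ.0) (λ.λ.λ.1))
  step 1: (λ.λ.1) (λ.λ.λ.λ.0) ((λ.0) (λ.λ.λ.1))
  step 2: (λ.λ.λ.λ.λ.0) ((λ.0) (λ.λ.λ.1))
  step 3: λ.λ.λ.λ.0

Term B:
  start: (λ.(λ.λ.λ.1 0) 0 (λ.1)) (λ.λ.0)
  step 1: (λ.λ.λ.1 0) (λ.λ.0) (λ.λ.λ.0)
  step 2: (λ.λ.1 0) (λ.λ.λ.0)
  step 3: λ.(λ.λ.λ.0) 0
  step 4: λ.λ.λ.0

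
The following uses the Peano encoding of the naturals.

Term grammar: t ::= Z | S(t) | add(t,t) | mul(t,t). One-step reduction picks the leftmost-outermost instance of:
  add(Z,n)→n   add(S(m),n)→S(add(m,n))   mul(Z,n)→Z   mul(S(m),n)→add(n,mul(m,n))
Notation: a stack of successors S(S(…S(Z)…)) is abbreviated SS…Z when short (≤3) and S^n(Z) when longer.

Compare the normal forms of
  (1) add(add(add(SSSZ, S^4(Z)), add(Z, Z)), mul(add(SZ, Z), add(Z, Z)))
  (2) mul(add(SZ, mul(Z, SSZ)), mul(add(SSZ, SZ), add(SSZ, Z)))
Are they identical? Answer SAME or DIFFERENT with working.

Answer: DIFFERENT — A ⇓ S^7(Z), B ⇓ S^6(Z)

Working:
Term A:
  start: add(add(add(SSSZ, S^4(Z)), add(Z, Z)), mul(add(SZ, Z), add(Z, Z)))
  [1] add(add(S(add(SSZ, S^4(Z))), add(Z, Z)), mul(add(SZ, Z), add(Z, Z)))
  [2] add(S(add(add(SSZ, S^4(Z)), add(Z, Z))), mul(add(SZ, Z), add(Z, Z)))
  [3] S(add(add(add(SSZ, S^4(Z)), add(Z, Z)), mul(add(SZ, Z), add(Z, Z))))
  [4] S(add(add(S(add(SZ, S^4(Z))), add(Z, Z)), mul(add(SZ, Z), add(Z, Z))))
  [5] S(add(S(add(add(SZ, S^4(Z)), add(Z, Z))), mul(add(SZ, Z), add(Z, Z))))
  [6] S(S(add(add(add(SZ, S^4(Z)), add(Z, Z)), mul(add(SZ, Z), add(Z, Z)))))
  [7] S(S(add(add(S(add(Z, S^4(Z))), add(Z, Z)), mul(add(SZ, Z), add(Z, Z)))))
  [8] S(S(add(S(add(add(Z, S^4(Z)), add(Z, Z))), mul(add(SZ, Z), add(Z, Z)))))
  [9] S(S(S(add(add(add(Z, S^4(Z)), add(Z, Z)), mul(add(SZ, Z), add(Z, Z))))))
  [10] S(S(S(add(add(S^4(Z), add(Z, Z)), mul(add(SZ, Z), add(Z, Z))))))
  [11] S(S(S(add(S(add(SSSZ, add(Z, Z))), mul(add(SZ, Z), add(Z, Z))))))
  [12] S(S(S(S(add(add(SSSZ, add(Z, Z)), mul(add(SZ, Z), add(Z, Z)))))))
  [13] S(S(S(S(add(S(add(SSZ, add(Z, Z))), mul(add(SZ, Z), add(Z, Z)))))))
  [14] S(S(S(S(S(add(add(SSZ, add(Z, Z)), mul(add(SZ, Z), add(Z, Z))))))))
  [15] S(S(S(S(S(add(S(add(SZ, add(Z, Z))), mul(add(SZ, Z), add(Z, Z))))))))
  [16] S(S(S(S(S(S(add(add(SZ, add(Z, Z)), mul(add(SZ, Z), add(Z, Z)))))))))
  [17] S(S(S(S(S(S(add(S(add(Z, add(Z, Z))), mul(add(SZ, Z), add(Z, Z)))))))))
  [18] S(S(S(S(S(S(S(add(add(Z, add(Z, Z)), mul(add(SZ, Z), add(Z, Z))))))))))
  [19] S(S(S(S(S(S(S(add(add(Z, Z), mul(add(SZ, Z), add(Z, Z))))))))))
  [20] S(S(S(S(S(S(S(add(Z, mul(add(SZ, Z), add(Z, Z))))))))))
  [21] S(S(S(S(S(S(S(mul(add(SZ, Z), add(Z, Z)))))))))
  [22] S(S(S(S(S(S(S(mul(S(add(Z, Z)), add(Z, Z)))))))))
  [23] S(S(S(S(S(S(S(add(add(Z, Z), mul(add(Z, Z), add(Z, Z))))))))))
  [24] S(S(S(S(S(S(S(add(Z, mul(add(Z, Z), add(Z, Z))))))))))
  [25] S(S(S(S(S(S(S(mul(add(Z, Z), add(Z, Z)))))))))
  [26] S(S(S(S(S(S(S(mul(Z, add(Z, Z)))))))))
  [27] S^7(Z)

Term B:
  start: mul(add(SZ, mul(Z, SSZ)), mul(add(SSZ, SZ), add(SSZ, Z)))
  [1] mul(S(add(Z, mul(Z, SSZ))), mul(add(SSZ, SZ), add(SSZ, Z)))
  [2] add(mul(add(SSZ, SZ), add(SSZ, Z)), mul(add(Z, mul(Z, SSZ)), mul(add(SSZ, SZ), add(SSZ, Z))))
  [3] add(mul(S(add(SZ, SZ)), add(SSZ, Z)), mul(add(Z, mul(Z, SSZ)), mul(add(SSZ, SZ), add(SSZ, Z))))
  [4] add(add(add(SSZ, Z), mul(add(SZ, SZ), add(SSZ, Z))), mul(add(Z, mul(Z, SSZ)), mul(add(SSZ, SZ), add(SSZ, Z))))
  [5] add(add(S(add(SZ, Z)), mul(add(SZ, SZ), add(SSZ, Z))), mul(add(Z, mul(Z, SSZ)), mul(add(SSZ, SZ), add(SSZ, Z))))
  [6] add(S(add(add(SZ, Z), mul(add(SZ, SZ), add(SSZ, Z)))), mul(add(Z, mul(Z, SSZ)), mul(add(SSZ, SZ), add(SSZ, Z))))
  [7] S(add(add(add(SZ, Z), mul(add(SZ, SZ), add(SSZ, Z))), mul(add(Z, mul(Z, SSZ)), mul(add(SSZ, SZ), add(SSZ, Z)))))
  [8] S(add(add(S(add(Z, Z)), mul(add(SZ, SZ), add(SSZ, Z))), mul(add(Z, mul(Z, SSZ)), mul(add(SSZ, SZ), add(SSZ, Z)))))
  [9] S(add(S(add(add(Z, Z), mul(add(SZ, SZ), add(SSZ, Z)))), mul(add(Z, mul(Z, SSZ)), mul(add(SSZ, SZ), add(SSZ, Z)))))
  [10] S(S(add(add(add(Z, Z), mul(add(SZ, SZ), add(SSZ, Z))), mul(add(Z, mul(Z, SSZ)), mul(add(SSZ, SZ), add(SSZ, Z))))))
  [11] S(S(add(add(Z, mul(add(SZ, SZ), add(SSZ, Z))), mul(add(Z, mul(Z, SSZ)), mul(add(SSZ, SZ), add(SSZ, Z))))))
  [12] S(S(add(mul(add(SZ, SZ), add(SSZ, Z)), mul(add(Z, mul(Z, SSZ)), mul(add(SSZ, SZ), add(SSZ, Z))))))
  [13] S(S(add(mul(S(add(Z, SZ)), add(SSZ, Z)), mul(add(Z, mul(Z, SSZ)), mul(add(SSZ, SZ), add(SSZ, Z))))))
  [14] S(S(add(add(add(SSZ, Z), mul(add(Z, SZ), add(SSZ, Z))), mul(add(Z, mul(Z, SSZ)), mul(add(SSZ, SZ), add(SSZ, Z))))))
  [15] S(S(add(add(S(add(SZ, Z)), mul(add(Z, SZ), add(SSZ, Z))), mul(add(Z, mul(Z, SSZ)), mul(add(SSZ, SZ), add(SSZ, Z))))))
  [16] S(S(add(S(add(add(SZ, Z), mul(add(Z, SZ), add(SSZ, Z)))), mul(add(Z, mul(Z, SSZ)), mul(add(SSZ, SZ), add(SSZ, Z))))))
  [17] S(S(S(add(add(add(SZ, Z), mul(add(Z, SZ), add(SSZ, Z))), mul(add(Z, mul(Z, SSZ)), mul(add(SSZ, SZ), add(SSZ, Z)))))))
  [18] S(S(S(add(add(S(add(Z, Z)), mul(add(Z, SZ), add(SSZ, Z))), mul(add(Z, mul(Z, SSZ)), mul(add(SSZ, SZ), add(SSZ, Z)))))))
  [19] S(S(S(add(S(add(add(Z, Z), mul(add(Z, SZ), add(SSZ, Z)))), mul(add(Z, mul(Z, SSZ)), mul(add(SSZ, SZ), add(SSZ, Z)))))))
  [20] S(S(S(S(add(add(add(Z, Z), mul(add(Z, SZ), add(SSZ, Z))), mul(add(Z, mul(Z, SSZ)), mul(add(SSZ, SZ), add(SSZ, Z))))))))
  [21] S(S(S(S(add(add(Z, mul(add(Z, SZ), add(SSZ, Z))), mul(add(Z, mul(Z, SSZ)), mul(add(SSZ, SZ), add(SSZ, Z))))))))
  [22] S(S(S(S(add(mul(add(Z, SZ), add(SSZ, Z)), mul(add(Z, mul(Z, SSZ)), mul(add(SSZ, SZ), add(SSZ, Z))))))))
  [23] S(S(S(S(add(mul(SZ, add(SSZ, Z)), mul(add(Z, mul(Z, SSZ)), mul(add(SSZ, SZ), add(SSZ, Z))))))))
  [24] S(S(S(S(add(add(add(SSZ, Z), mul(Z, add(SSZ, Z))), mul(add(Z, mul(Z, SSZ)), mul(add(SSZ, SZ), add(SSZ, Z))))))))
  [25] S(S(S(S(add(add(S(add(SZ, Z)), mul(Z, add(SSZ, Z))), mul(add(Z, mul(Z, SSZ)), mul(add(SSZ, SZ), add(SSZ, Z))))))))
  [26] S(S(S(S(add(S(add(add(SZ, Z), mul(Z, add(SSZ, Z)))), mul(add(Z, mul(Z, SSZ)), mul(add(SSZ, SZ), add(SSZ, Z))))))))
  [27] S(S(S(S(S(add(add(add(SZ, Z), mul(Z, add(SSZ, Z))), mul(add(Z, mul(Z, SSZ)), mul(add(SSZ, SZ), add(SSZ, Z)))))))))
  [28] S(S(S(S(S(add(add(S(add(Z, Z)), mul(Z, add(SSZ, Z))), mul(add(Z, mul(Z, SSZ)), mul(add(SSZ, SZ), add(SSZ, Z)))))))))
  [29] S(S(S(S(S(add(S(add(add(Z, Z), mul(Z, add(SSZ, Z)))), mul(add(Z, mul(Z, SSZ)), mul(add(SSZ, SZ), add(SSZ, Z)))))))))
  [30] S(S(S(S(S(S(add(add(add(Z, Z), mul(Z, add(SSZ, Z))), mul(add(Z, mul(Z, SSZ)), mul(add(SSZ, SZ), add(SSZ, Z))))))))))
  [31] S(S(S(S(S(S(add(add(Z, mul(Z, add(SSZ, Z))), mul(add(Z, mul(Z, SSZ)), mul(add(SSZ, SZ), add(SSZ, Z))))))))))
  [32] S(S(S(S(S(S(add(mul(Z, add(SSZ, Z)), mul(add(Z, mul(Z, SSZ)), mul(add(SSZ, SZ), add(SSZ, Z))))))))))
  [33] S(S(S(S(S(S(add(Z, mul(add(Z, mul(Z, SSZ)), mul(add(SSZ, SZ), add(SSZ, Z))))))))))
  [34] S(S(S(S(S(S(mul(add(Z, mul(Z, SSZ)), mul(add(SSZ, SZ), add(SSZ, Z)))))))))
  [35] S(S(S(S(S(S(mul(mul(Z, SSZ), mul(add(SSZ, SZ), add(SSZ, Z)))))))))
  [36] S(S(S(S(S(S(mul(Z, mul(add(SSZ, SZ), add(SSZ, Z)))))))))
  [37] S^6(Z)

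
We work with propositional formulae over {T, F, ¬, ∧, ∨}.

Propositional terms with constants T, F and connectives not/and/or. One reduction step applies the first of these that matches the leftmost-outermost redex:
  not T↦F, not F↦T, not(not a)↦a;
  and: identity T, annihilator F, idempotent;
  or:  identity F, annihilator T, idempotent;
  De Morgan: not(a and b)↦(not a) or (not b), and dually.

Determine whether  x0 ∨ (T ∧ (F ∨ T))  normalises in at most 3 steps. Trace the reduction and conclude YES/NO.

  start: x0 ∨ (T ∧ (F ∨ T))
  step 1: x0 ∨ (F ∨ T)
  step 2: x0 ∨ T
  step 3: T

Answer: YES — reaches normal form T in 3 ≤ 3 steps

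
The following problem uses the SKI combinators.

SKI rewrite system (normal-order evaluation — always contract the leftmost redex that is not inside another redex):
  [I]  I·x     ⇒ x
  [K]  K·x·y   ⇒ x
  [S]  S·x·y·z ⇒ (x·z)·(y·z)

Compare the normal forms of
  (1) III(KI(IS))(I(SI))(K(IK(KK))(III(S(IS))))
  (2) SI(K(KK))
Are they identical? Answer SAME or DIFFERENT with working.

Term A:
  start: III(KI(IS))(I(SI))(K(IK(KK))(III(S(IS))))
  →1  II(KI(IS))(I(SI))(K(IK(KK))(III(S(IS))))
  →2  I(KI(IS))(I(SI))(K(IK(KK))(III(S(IS))))
  →3  KI(IS)(I(SI))(K(IK(KK))(III(S(IS))))
  →4  I(I(SI))(K(IK(KK))(III(S(IS))))
  →5  I(SI)(K(IK(KK))(III(S(IS))))
  →6  SI(K(IK(KK))(III(S(IS))))
  →7  SI(IK(KK))
  →8  SI(K(KK))

Term B:
  start: SI(K(KK))

Answer: SAME — A ⇓ SI(K(KK)), B ⇓ SI(K(KK))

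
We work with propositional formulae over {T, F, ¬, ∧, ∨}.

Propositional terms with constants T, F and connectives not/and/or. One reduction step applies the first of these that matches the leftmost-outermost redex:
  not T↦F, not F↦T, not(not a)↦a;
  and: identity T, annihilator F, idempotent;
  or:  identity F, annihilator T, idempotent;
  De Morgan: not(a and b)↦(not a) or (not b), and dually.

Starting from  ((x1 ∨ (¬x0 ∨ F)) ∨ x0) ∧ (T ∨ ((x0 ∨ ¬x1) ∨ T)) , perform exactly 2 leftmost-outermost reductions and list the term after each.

  start: ((x1 ∨ (¬x0 ∨ F)) ∨ x0) ∧ (T ∨ ((x0 ∨ ¬x1) ∨ T))
  step 1: ((x1 ∨ ¬x0) ∨ x0) ∧ (T ∨ ((x0 ∨ ¬x1) ∨ T))
  step 2: ((x1 ∨ ¬x0) ∨ x0) ∧ T

Answer: after 2 steps: ((x1 ∨ ¬x0) ∨ x0) ∧ T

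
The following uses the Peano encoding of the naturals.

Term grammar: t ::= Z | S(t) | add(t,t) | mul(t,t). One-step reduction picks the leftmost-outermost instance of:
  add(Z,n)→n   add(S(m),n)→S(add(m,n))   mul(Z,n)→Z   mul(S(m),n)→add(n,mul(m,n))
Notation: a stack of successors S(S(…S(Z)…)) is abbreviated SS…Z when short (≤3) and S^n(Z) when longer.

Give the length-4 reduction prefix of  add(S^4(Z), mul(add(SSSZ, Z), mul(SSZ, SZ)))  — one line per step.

Answer: after 4 steps: S(S(S(S(add(Z, mul(add(SSSZ, Z), mul(SSZ, SZ)))))))

Working:
  start: add(S^4(Z), mul(add(SSSZ, Z), mul(SSZ, SZ)))
  [1] S(add(SSSZ, mul(add(SSSZ, Z), mul(SSZ, SZ))))
  [2] S(S(add(SSZ, mul(add(SSSZ, Z), mul(SSZ, SZ)))))
  [3] S(S(S(add(SZ, mul(add(SSSZ, Z), mul(SSZ, SZ))))))
  [4] S(S(S(S(add(Z, mul(add(SSSZ, Z), mul(SSZ, SZ)))))))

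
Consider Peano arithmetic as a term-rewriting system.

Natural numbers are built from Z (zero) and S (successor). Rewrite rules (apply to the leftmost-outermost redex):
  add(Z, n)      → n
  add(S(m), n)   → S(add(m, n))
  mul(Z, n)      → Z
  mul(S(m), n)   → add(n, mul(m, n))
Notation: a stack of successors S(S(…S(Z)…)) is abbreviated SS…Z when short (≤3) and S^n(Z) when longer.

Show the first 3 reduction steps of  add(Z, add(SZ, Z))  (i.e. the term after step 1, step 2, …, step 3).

  start: add(Z, add(SZ, Z))
  →1  add(SZ, Z)
  →2  S(add(Z, Z))
  →3  SZ

Answer: after 3 steps: SZ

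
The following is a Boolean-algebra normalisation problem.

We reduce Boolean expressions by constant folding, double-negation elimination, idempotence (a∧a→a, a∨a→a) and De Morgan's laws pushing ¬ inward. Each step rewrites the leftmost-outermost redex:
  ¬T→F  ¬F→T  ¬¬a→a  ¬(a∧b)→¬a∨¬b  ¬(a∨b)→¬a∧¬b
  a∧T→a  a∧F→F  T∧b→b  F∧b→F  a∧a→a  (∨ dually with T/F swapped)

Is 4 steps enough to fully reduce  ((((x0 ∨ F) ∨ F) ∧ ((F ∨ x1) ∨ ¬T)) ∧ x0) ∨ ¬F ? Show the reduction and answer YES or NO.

Answer: NO — after 4 steps the term is ((x0 ∧ (x1 ∨ F)) ∧ x0) ∨ ¬F, not yet normal

Derivation:
  start: ((((x0 ∨ F) ∨ F) ∧ ((F ∨ x1) ∨ ¬T)) ∧ x0) ∨ ¬F
  →1  (((x0 ∨ F) ∧ ((F ∨ x1) ∨ ¬T)) ∧ x0) ∨ ¬F
  →2  ((x0 ∧ ((F ∨ x1) ∨ ¬T)) ∧ x0) ∨ ¬F
  →3  ((x0 ∧ (x1 ∨ ¬T)) ∧ x0) ∨ ¬F
  →4  ((x0 ∧ (x1 ∨ F)) ∧ x0) ∨ ¬F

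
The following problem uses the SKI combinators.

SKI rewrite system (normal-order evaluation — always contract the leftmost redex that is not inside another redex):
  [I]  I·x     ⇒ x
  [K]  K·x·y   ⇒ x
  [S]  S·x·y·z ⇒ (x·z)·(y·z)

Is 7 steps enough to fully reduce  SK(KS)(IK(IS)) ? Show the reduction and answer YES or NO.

Answer: YES — reaches normal form KS in 4 ≤ 7 steps

Derivation:
  start: SK(KS)(IK(IS))
  step 1: K(IK(IS))(KS(IK(IS)))
  step 2: IK(IS)
  step 3: K(IS)
  step 4: KS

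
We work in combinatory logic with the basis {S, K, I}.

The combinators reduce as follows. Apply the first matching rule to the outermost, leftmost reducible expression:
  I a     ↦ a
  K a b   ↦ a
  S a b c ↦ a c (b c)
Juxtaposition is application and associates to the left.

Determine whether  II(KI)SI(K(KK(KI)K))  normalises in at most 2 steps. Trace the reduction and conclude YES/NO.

  start: II(KI)SI(K(KK(KI)K))
  →1  I(KI)SI(K(KK(KI)K))
  →2  KISI(K(KK(KI)K))

Answer: NO — after 2 steps the term is KISI(K(KK(KI)K)), not yet normal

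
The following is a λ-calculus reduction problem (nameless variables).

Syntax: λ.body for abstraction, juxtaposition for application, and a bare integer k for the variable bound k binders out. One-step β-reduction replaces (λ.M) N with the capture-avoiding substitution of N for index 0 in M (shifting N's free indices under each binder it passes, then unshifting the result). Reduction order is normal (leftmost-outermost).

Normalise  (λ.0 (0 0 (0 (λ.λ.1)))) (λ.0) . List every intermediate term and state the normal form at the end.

  start: (λ.0 (0 0 (0 (λ.λ.1)))) (λ.0)
  →1  (λ.0) ((λ.0) (λ.0) ((λ.0) (λ.λ.1)))
  →2  (λ.0) (λ.0) ((λ.0) (λ.λ.1))
  →3  (λ.0) ((λ.0) (λ.λ.1))
  →4  (λ.0) (λ.λ.1)
  →5  λ.λ.1

Answer: normal form = λ.λ.1  (in 5 steps)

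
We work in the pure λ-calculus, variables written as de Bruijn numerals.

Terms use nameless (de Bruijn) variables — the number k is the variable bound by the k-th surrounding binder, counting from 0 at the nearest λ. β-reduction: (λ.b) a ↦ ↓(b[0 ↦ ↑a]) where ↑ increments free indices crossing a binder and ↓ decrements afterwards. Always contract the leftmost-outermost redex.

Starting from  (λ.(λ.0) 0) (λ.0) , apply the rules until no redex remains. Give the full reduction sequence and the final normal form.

Answer: normal form = λ.0  (in 2 steps)

Derivation:
  start: (λ.(λ.0) 0) (λ.0)
  [1] (λ.0) (λ.0)
  [2] λ.0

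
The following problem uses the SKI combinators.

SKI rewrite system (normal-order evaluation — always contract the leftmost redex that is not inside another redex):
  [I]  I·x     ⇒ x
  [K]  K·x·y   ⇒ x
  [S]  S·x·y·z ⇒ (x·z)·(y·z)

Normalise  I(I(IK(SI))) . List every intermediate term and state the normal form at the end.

  start: I(I(IK(SI)))
  step 1: I(IK(SI))
  step 2: IK(SI)
  step 3: K(SI)

Answer: normal form = K(SI)  (in 3 steps)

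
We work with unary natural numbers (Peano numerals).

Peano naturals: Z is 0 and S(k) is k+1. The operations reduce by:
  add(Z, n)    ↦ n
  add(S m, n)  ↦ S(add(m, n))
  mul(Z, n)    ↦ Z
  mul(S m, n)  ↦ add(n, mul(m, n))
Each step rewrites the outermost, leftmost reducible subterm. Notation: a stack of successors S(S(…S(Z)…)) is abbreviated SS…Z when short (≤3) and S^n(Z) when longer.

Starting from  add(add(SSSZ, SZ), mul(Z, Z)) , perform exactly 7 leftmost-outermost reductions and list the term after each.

  start: add(add(SSSZ, SZ), mul(Z, Z))
  [1] add(S(add(SSZ, SZ)), mul(Z, Z))
  [2] S(add(add(SSZ, SZ), mul(Z, Z)))
  [3] S(add(S(add(SZ, SZ)), mul(Z, Z)))
  [4] S(S(add(add(SZ, SZ), mul(Z, Z))))
  [5] S(S(add(S(add(Z, SZ)), mul(Z, Z))))
  [6] S(S(S(add(add(Z, SZ), mul(Z, Z)))))
  [7] S(S(S(add(SZ, mul(Z, Z)))))

Answer: after 7 steps: S(S(S(add(SZ, mul(Z, Z)))))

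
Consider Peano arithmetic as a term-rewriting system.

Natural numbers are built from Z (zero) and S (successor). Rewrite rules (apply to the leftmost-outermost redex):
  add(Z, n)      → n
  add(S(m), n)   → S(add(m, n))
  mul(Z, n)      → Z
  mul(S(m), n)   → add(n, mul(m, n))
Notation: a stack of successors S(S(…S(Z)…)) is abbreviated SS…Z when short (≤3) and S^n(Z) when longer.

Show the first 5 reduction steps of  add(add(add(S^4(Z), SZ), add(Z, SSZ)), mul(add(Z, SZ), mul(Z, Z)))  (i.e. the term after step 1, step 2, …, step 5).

  start: add(add(add(S^4(Z), SZ), add(Z, SSZ)), mul(add(Z, SZ), mul(Z, Z)))
  →1  add(add(S(add(SSSZ, SZ)), add(Z, SSZ)), mul(add(Z, SZ), mul(Z, Z)))
  →2  add(S(add(add(SSSZ, SZ), add(Z, SSZ))), mul(add(Z, SZ), mul(Z, Z)))
  →3  S(add(add(add(SSSZ, SZ), add(Z, SSZ)), mul(add(Z, SZ), mul(Z, Z))))
  →4  S(add(add(S(add(SSZ, SZ)), add(Z, SSZ)), mul(add(Z, SZ), mul(Z, Z))))
  →5  S(add(S(add(add(SSZ, SZ), add(Z, SSZ))), mul(add(Z, SZ), mul(Z, Z))))

Answer: after 5 steps: S(add(S(add(add(SSZ, SZ), add(Z, SSZ))), mul(add(Z, SZ), mul(Z, Z))))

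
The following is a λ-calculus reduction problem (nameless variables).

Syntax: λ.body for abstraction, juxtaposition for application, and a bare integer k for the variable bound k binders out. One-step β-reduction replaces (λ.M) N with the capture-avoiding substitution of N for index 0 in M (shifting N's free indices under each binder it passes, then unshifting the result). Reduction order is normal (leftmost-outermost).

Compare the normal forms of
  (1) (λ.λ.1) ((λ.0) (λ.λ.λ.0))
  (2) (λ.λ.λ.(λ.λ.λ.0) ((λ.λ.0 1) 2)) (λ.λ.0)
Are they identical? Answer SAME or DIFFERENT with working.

Answer: SAME — A ⇓ λ.λ.λ.λ.0, B ⇓ λ.λ.λ.λ.0

Reduction:
Term A:
  start: (λ.λ.1) ((λ.0) (λ.λ.λ.0))
  step 1: λ.(λ.0) (λ.λ.λ.0)
  step 2: λ.λ.λ.λ.0

Term B:
  start: (λ.λ.λ.(λ.λ.λ.0) ((λ.λ.0 1) 2)) (λ.λ.0)
  step 1: λ.λ.(λ.λ.λ.0) ((λ.λ.0 1) (λ.λ.0))
  step 2: λ.λ.λ.λ.0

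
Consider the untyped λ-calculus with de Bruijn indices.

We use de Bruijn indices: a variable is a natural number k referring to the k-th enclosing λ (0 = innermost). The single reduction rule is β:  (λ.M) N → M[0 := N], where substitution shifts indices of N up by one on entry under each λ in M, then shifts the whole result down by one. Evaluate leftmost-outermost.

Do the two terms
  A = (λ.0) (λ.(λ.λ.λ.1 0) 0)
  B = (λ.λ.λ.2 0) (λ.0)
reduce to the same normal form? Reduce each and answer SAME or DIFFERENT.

Answer: DIFFERENT — A ⇓ λ.λ.λ.1 0, B ⇓ λ.λ.0

Reduction:
Term A:
  start: (λ.0) (λ.(λ.λ.λ.1 0) 0)
  step 1: λ.(λ.λ.λ.1 0) 0
  step 2: λ.λ.λ.1 0

Term B:
  start: (λ.λ.λ.2 0) (λ.0)
  step 1: λ.λ.(λ.0) 0
  step 2: λ.λ.0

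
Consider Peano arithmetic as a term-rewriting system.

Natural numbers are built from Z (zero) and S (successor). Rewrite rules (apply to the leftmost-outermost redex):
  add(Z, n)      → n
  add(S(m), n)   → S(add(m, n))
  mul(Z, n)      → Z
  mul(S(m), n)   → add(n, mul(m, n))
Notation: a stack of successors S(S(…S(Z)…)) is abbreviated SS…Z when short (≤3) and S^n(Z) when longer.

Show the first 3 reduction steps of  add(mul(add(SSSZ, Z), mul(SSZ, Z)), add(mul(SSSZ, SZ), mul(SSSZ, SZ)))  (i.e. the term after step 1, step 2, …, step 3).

  start: add(mul(add(SSSZ, Z), mul(SSZ, Z)), add(mul(SSSZ, SZ), mul(SSSZ, SZ)))
  [1] add(mul(S(add(SSZ, Z)), mul(SSZ, Z)), add(mul(SSSZ, SZ), mul(SSSZ, SZ)))
  [2] add(add(mul(SSZ, Z), mul(add(SSZ, Z), mul(SSZ, Z))), add(mul(SSSZ, SZ), mul(SSSZ, SZ)))
  [3] add(add(add(Z, mul(SZ, Z)), mul(add(SSZ, Z), mul(SSZ, Z))), add(mul(SSSZ, SZ), mul(SSSZ, SZ)))

Answer: after 3 steps: add(add(add(Z, mul(SZ, Z)), mul(add(SSZ, Z), mul(SSZ, Z))), add(mul(SSSZ, SZ), mul(SSSZ, SZ)))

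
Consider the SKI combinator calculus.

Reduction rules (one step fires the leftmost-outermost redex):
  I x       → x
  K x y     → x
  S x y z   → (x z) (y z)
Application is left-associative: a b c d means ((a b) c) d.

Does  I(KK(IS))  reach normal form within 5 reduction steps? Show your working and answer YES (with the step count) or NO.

Answer: YES — reaches normal form K in 2 ≤ 5 steps

Derivation:
  start: I(KK(IS))
  →1  KK(IS)
  →2  K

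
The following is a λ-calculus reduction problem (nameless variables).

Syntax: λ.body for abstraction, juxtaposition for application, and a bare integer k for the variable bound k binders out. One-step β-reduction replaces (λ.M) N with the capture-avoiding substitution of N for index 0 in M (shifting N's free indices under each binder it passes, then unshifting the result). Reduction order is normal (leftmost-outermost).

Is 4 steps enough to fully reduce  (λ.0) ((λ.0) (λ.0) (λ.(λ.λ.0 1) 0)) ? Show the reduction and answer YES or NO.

  start: (λ.0) ((λ.0) (λ.0) (λ.(λ.λ.0 1) 0))
  [1] (λ.0) (λ.0) (λ.(λ.λ.0 1) 0)
  [2] (λ.0) (λ.(λ.λ.0 1) 0)
  [3] λ.(λ.λ.0 1) 0
  [4] λ.λ.0 1

Answer: YES — reaches normal form λ.λ.0 1 in 4 ≤ 4 steps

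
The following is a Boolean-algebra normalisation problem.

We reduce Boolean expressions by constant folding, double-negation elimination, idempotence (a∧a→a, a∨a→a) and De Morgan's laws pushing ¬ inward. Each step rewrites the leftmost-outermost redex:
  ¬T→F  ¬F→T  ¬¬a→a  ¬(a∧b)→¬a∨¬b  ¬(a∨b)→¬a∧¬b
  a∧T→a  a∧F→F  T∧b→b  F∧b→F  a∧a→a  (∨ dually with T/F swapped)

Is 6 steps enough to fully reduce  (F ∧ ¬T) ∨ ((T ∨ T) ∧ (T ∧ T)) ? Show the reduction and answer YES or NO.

Answer: YES — reaches normal form T in 5 ≤ 6 steps

Working:
  start: (F ∧ ¬T) ∨ ((T ∨ T) ∧ (T ∧ T))
  step 1: F ∨ ((T ∨ T) ∧ (T ∧ T))
  step 2: (T ∨ T) ∧ (T ∧ T)
  step 3: T ∧ (T ∧ T)
  step 4: T ∧ T
  step 5: T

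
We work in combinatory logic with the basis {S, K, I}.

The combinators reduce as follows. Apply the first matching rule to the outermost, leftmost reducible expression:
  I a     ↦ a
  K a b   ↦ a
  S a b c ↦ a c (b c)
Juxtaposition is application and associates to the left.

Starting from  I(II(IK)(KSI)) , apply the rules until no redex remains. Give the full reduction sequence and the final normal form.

  start: I(II(IK)(KSI))
  →1  II(IK)(KSI)
  →2  I(IK)(KSI)
  →3  IK(KSI)
  →4  K(KSI)
  →5  KS

Answer: normal form = KS  (in 5 steps)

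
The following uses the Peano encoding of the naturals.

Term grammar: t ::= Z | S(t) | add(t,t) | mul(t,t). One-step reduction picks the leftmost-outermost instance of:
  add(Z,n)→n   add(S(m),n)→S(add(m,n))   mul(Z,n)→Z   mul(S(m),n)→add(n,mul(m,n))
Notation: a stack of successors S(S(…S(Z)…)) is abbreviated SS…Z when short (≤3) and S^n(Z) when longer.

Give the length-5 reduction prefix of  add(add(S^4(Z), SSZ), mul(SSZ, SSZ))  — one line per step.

Answer: after 5 steps: S(S(add(S(add(SZ, SSZ)), mul(SSZ, SSZ))))

Reduction:
  start: add(add(S^4(Z), SSZ), mul(SSZ, SSZ))
  step 1: add(S(add(SSSZ, SSZ)), mul(SSZ, SSZ))
  step 2: S(add(add(SSSZ, SSZ), mul(SSZ, SSZ)))
  step 3: S(add(S(add(SSZ, SSZ)), mul(SSZ, SSZ)))
  step 4: S(S(add(add(SSZ, SSZ), mul(SSZ, SSZ))))
  step 5: S(S(add(S(add(SZ, SSZ)), mul(SSZ, SSZ))))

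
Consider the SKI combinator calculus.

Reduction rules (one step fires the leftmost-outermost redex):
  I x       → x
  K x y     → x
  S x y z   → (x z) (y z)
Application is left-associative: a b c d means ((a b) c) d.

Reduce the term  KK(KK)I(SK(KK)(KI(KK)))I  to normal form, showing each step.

Answer: normal form = I  (in 3 steps)

Reduction:
  start: KK(KK)I(SK(KK)(KI(KK)))I
  [1] KI(SK(KK)(KI(KK)))I
  [2] II
  [3] I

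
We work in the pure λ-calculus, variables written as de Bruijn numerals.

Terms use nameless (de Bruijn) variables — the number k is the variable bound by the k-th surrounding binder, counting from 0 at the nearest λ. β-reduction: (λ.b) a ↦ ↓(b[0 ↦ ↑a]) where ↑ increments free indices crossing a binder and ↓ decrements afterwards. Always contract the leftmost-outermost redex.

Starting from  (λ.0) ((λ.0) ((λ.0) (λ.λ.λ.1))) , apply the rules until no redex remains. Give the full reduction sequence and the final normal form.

Answer: normal form = λ.λ.λ.1  (in 3 steps)

Derivation:
  start: (λ.0) ((λ.0) ((λ.0) (λ.λ.λ.1)))
  [1] (λ.0) ((λ.0) (λ.λ.λ.1))
  [2] (λ.0) (λ.λ.λ.1)
  [3] λ.λ.λ.1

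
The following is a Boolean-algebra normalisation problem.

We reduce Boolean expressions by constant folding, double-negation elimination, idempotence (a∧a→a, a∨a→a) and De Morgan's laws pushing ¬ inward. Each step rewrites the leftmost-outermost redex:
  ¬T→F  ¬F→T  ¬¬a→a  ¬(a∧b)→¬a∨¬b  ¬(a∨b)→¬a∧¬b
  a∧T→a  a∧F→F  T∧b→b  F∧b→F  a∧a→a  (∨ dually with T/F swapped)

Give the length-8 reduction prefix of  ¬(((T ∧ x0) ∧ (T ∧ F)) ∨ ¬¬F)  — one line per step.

  start: ¬(((T ∧ x0) ∧ (T ∧ F)) ∨ ¬¬F)
  [1] ¬((T ∧ x0) ∧ (T ∧ F)) ∧ ¬¬¬F
  [2] (¬(T ∧ x0) ∨ ¬(T ∧ F)) ∧ ¬¬¬F
  [3] ((¬T ∨ ¬x0) ∨ ¬(T ∧ F)) ∧ ¬¬¬F
  [4] ((F ∨ ¬x0) ∨ ¬(T ∧ F)) ∧ ¬¬¬F
  [5] (¬x0 ∨ ¬(T ∧ F)) ∧ ¬¬¬F
  [6] (¬x0 ∨ (¬T ∨ ¬F)) ∧ ¬¬¬F
  [7] (¬x0 ∨ (F ∨ ¬F)) ∧ ¬¬¬F
  [8] (¬x0 ∨ ¬F) ∧ ¬¬¬F

Answer: after 8 steps: (¬x0 ∨ ¬F) ∧ ¬¬¬F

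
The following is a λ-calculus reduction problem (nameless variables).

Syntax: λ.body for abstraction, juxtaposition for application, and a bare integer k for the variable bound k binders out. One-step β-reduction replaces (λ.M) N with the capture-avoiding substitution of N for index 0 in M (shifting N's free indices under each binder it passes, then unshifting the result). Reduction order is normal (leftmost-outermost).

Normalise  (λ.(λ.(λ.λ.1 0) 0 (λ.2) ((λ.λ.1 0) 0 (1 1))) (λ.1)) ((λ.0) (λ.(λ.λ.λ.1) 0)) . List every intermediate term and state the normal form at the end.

  start: (λ.(λ.(λ.λ.1 0) 0 (λ.2) ((λ.λ.1 0) 0 (1 1))) (λ.1)) ((λ.0) (λ.(λ.λ.λ.1) 0))
  step 1: (λ.(λ.λ.1 0) 0 (λ.(λ.0) (λ.(λ.λ.λ.1) 0)) ((λ.λ.1 0) 0 ((λ.0) (λ.(λ.λ.λ.1) 0) ((λ.0) (λ.(λ.λ.λ.1) 0))))) (λ.(λ.0) (λ.(λ.λ.λ.1) 0))
  step 2: (λ.λ.1 0) (λ.(λ.0) (λ.(λ.λ.λ.1) 0)) (λ.(λ.0) (λ.(λ.λ.λ.1) 0)) ((λ.λ.1 0) (λ.(λ.0) (λ.(λ.λ.λ.1) 0)) ((λ.0) (λ.(λ.λ.λ.1) 0) ((λ.0) (λ.(λ.λ.λ.1) 0))))
  step 3: (λ.(λ.(λ.0) (λ.(λ.λ.λ.1) 0)) 0) (λ.(λ.0) (λ.(λ.λ.λ.1) 0)) ((λ.λ.1 0) (λ.(λ.0) (λ.(λ.λ.λ.1) 0)) ((λ.0) (λ.(λ.λ.λ.1) 0) ((λ.0) (λ.(λ.λ.λ.1) 0))))
  step 4: (λ.(λ.0) (λ.(λ.λ.λ.1) 0)) (λ.(λ.0) (λ.(λ.λ.λ.1) 0)) ((λ.λ.1 0) (λ.(λ.0) (λ.(λ.λ.λ.1) 0)) ((λ.0) (λ.(λ.λ.λ.1) 0) ((λ.0) (λ.(λ.λ.λ.1) 0))))
  step 5: (λ.0) (λ.(λ.λ.λ.1) 0) ((λ.λ.1 0) (λ.(λ.0) (λ.(λ.λ.λ.1) 0)) ((λ.0) (λ.(λ.λ.λ.1) 0) ((λ.0) (λ.(λ.λ.λ.1) 0))))
  step 6: (λ.(λ.λ.λ.1) 0) ((λ.λ.1 0) (λ.(λ.0) (λ.(λ.λ.λ.1) 0)) ((λ.0) (λ.(λ.λ.λ.1) 0) ((λ.0) (λ.(λ.λ.λ.1) 0))))
  step 7: (λ.λ.λ.1) ((λ.λ.1 0) (λ.(λ.0) (λ.(λ.λ.λ.1) 0)) ((λ.0) (λ.(λ.λ.λ.1) 0) ((λ.0) (λ.(λ.λ.λ.1) 0))))
  step 8: λ.λ.1

Answer: normal form = λ.λ.1  (in 8 steps)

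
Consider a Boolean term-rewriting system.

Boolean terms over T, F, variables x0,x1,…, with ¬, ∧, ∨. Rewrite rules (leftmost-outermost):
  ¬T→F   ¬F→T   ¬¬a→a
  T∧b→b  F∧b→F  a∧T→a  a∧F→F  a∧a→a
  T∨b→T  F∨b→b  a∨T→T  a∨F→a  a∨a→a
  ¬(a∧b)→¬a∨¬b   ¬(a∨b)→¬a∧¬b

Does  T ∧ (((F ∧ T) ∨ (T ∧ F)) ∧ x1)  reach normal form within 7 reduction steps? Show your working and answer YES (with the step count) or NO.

Answer: YES — reaches normal form F in 5 ≤ 7 steps

Working:
  start: T ∧ (((F ∧ T) ∨ (T ∧ F)) ∧ x1)
  step 1: ((F ∧ T) ∨ (T ∧ F)) ∧ x1
  step 2: (F ∨ (T ∧ F)) ∧ x1
  step 3: (T ∧ F) ∧ x1
  step 4: F ∧ x1
  step 5: F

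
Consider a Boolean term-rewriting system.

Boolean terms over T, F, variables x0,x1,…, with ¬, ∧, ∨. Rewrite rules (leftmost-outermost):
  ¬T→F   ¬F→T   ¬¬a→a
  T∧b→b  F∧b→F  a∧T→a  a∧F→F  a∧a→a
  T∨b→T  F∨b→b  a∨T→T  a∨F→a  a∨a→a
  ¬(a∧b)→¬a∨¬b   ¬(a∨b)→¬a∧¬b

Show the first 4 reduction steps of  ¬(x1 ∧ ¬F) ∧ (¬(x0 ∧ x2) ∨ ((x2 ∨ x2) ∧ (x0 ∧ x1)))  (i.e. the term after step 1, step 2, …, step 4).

Answer: after 4 steps: ¬x1 ∧ ((¬x0 ∨ ¬x2) ∨ ((x2 ∨ x2) ∧ (x0 ∧ x1)))

Derivation:
  start: ¬(x1 ∧ ¬F) ∧ (¬(x0 ∧ x2) ∨ ((x2 ∨ x2) ∧ (x0 ∧ x1)))
  →1  (¬x1 ∨ ¬¬F) ∧ (¬(x0 ∧ x2) ∨ ((x2 ∨ x2) ∧ (x0 ∧ x1)))
  →2  (¬x1 ∨ F) ∧ (¬(x0 ∧ x2) ∨ ((x2 ∨ x2) ∧ (x0 ∧ x1)))
  →3  ¬x1 ∧ (¬(x0 ∧ x2) ∨ ((x2 ∨ x2) ∧ (x0 ∧ x1)))
  →4  ¬x1 ∧ ((¬x0 ∨ ¬x2) ∨ ((x2 ∨ x2) ∧ (x0 ∧ x1)))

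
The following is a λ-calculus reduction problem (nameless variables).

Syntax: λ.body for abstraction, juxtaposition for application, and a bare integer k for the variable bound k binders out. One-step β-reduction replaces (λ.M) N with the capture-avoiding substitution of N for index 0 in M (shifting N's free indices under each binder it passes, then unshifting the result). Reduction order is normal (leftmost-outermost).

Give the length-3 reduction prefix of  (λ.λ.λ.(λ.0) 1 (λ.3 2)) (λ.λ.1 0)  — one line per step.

Answer: after 3 steps: λ.λ.1 (λ.λ.3 0)

Working:
  start: (λ.λ.λ.(λ.0) 1 (λ.3 2)) (λ.λ.1 0)
  step 1: λ.λ.(λ.0) 1 (λ.(λ.λ.1 0) 2)
  step 2: λ.λ.1 (λ.(λ.λ.1 0) 2)
  step 3: λ.λ.1 (λ.λ.3 0)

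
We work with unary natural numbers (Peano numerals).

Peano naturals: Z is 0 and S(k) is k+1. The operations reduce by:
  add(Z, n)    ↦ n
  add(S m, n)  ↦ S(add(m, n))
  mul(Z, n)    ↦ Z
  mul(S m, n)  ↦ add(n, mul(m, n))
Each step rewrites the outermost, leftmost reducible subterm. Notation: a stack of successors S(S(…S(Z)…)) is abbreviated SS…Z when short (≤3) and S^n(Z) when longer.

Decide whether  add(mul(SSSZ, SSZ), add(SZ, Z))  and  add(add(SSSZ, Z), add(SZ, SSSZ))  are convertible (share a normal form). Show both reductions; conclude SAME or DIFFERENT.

Term A:
  start: add(mul(SSSZ, SSZ), add(SZ, Z))
  step 1: add(add(SSZ, mul(SSZ, SSZ)), add(SZ, Z))
  step 2: add(S(add(SZ, mul(SSZ, SSZ))), add(SZ, Z))
  step 3: S(add(add(SZ, mul(SSZ, SSZ)), add(SZ, Z)))
  step 4: S(add(S(add(Z, mul(SSZ, SSZ))), add(SZ, Z)))
  step 5: S(S(add(add(Z, mul(SSZ, SSZ)), add(SZ, Z))))
  step 6: S(S(add(mul(SSZ, SSZ), add(SZ, Z))))
  step 7: S(S(add(add(SSZ, mul(SZ, SSZ)), add(SZ, Z))))
  step 8: S(S(add(S(add(SZ, mul(SZ, SSZ))), add(SZ, Z))))
  step 9: S(S(S(add(add(SZ, mul(SZ, SSZ)), add(SZ, Z)))))
  step 10: S(S(S(add(S(add(Z, mul(SZ, SSZ))), add(SZ, Z)))))
  step 11: S(S(S(S(add(add(Z, mul(SZ, SSZ)), add(SZ, Z))))))
  step 12: S(S(S(S(add(mul(SZ, SSZ), add(SZ, Z))))))
  step 13: S(S(S(S(add(add(SSZ, mul(Z, SSZ)), add(SZ, Z))))))
  step 14: S(S(S(S(add(S(add(SZ, mul(Z, SSZ))), add(SZ, Z))))))
  step 15: S(S(S(S(S(add(add(SZ, mul(Z, SSZ)), add(SZ, Z)))))))
  step 16: S(S(S(S(S(add(S(add(Z, mul(Z, SSZ))), add(SZ, Z)))))))
  step 17: S(S(S(S(S(S(add(add(Z, mul(Z, SSZ)), add(SZ, Z))))))))
  step 18: S(S(S(S(S(S(add(mul(Z, SSZ), add(SZ, Z))))))))
  step 19: S(S(S(S(S(S(add(Z, add(SZ, Z))))))))
  step 20: S(S(S(S(S(S(add(SZ, Z)))))))
  step 21: S(S(S(S(S(S(S(add(Z, Z))))))))
  step 22: S^7(Z)

Term B:
  start: add(add(SSSZ, Z), add(SZ, SSSZ))
  step 1: add(S(add(SSZ, Z)), add(SZ, SSSZ))
  step 2: S(add(add(SSZ, Z), add(SZ, SSSZ)))
  step 3: S(add(S(add(SZ, Z)), add(SZ, SSSZ)))
  step 4: S(S(add(add(SZ, Z), add(SZ, SSSZ))))
  step 5: S(S(add(S(add(Z, Z)), add(SZ, SSSZ))))
  step 6: S(S(S(add(add(Z, Z), add(SZ, SSSZ)))))
  step 7: S(S(S(add(Z, add(SZ, SSSZ)))))
  step 8: S(S(S(add(SZ, SSSZ))))
  step 9: S(S(S(S(add(Z, SSSZ)))))
  step 10: S^7(Z)

Answer: SAME — A ⇓ S^7(Z), B ⇓ S^7(Z)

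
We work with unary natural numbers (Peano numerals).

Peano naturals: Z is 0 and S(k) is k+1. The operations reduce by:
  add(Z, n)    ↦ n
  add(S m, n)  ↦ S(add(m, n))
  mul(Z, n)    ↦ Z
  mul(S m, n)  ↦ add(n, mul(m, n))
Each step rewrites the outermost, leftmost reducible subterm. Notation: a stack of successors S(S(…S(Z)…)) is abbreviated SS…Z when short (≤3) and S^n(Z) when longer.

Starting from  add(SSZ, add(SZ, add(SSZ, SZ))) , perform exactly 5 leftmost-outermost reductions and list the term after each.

  start: add(SSZ, add(SZ, add(SSZ, SZ)))
  step 1: S(add(SZ, add(SZ, add(SSZ, SZ))))
  step 2: S(S(add(Z, add(SZ, add(SSZ, SZ)))))
  step 3: S(S(add(SZ, add(SSZ, SZ))))
  step 4: S(S(S(add(Z, add(SSZ, SZ)))))
  step 5: S(S(S(add(SSZ, SZ))))

Answer: after 5 steps: S(S(S(add(SSZ, SZ))))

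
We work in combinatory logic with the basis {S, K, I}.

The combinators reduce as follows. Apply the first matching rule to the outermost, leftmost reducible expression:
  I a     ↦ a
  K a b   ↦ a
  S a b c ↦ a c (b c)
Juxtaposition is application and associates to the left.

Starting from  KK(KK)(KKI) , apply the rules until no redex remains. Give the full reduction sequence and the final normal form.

Answer: normal form = KK  (in 2 steps)

Reduction:
  start: KK(KK)(KKI)
  [1] K(KKI)
  [2] KK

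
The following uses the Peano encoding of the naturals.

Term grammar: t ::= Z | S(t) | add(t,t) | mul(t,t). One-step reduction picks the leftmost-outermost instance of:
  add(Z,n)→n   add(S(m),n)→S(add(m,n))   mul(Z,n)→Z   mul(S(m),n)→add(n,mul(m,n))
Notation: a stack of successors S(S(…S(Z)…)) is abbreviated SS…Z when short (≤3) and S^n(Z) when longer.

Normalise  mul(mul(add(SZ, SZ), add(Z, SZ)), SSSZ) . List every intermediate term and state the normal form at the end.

  start: mul(mul(add(SZ, SZ), add(Z, SZ)), SSSZ)
  →1  mul(mul(S(add(Z, SZ)), add(Z, SZ)), SSSZ)
  →2  mul(add(add(Z, SZ), mul(add(Z, SZ), add(Z, SZ))), SSSZ)
  →3  mul(add(SZ, mul(add(Z, SZ), add(Z, SZ))), SSSZ)
  →4  mul(S(add(Z, mul(add(Z, SZ), add(Z, SZ)))), SSSZ)
  →5  add(SSSZ, mul(add(Z, mul(add(Z, SZ), add(Z, SZ))), SSSZ))
  →6  S(add(SSZ, mul(add(Z, mul(add(Z, SZ), add(Z, SZ))), SSSZ)))
  →7  S(S(add(SZ, mul(add(Z, mul(add(Z, SZ), add(Z, SZ))), SSSZ))))
  →8  S(S(S(add(Z, mul(add(Z, mul(add(Z, SZ), add(Z, SZ))), SSSZ)))))
  →9  S(S(S(mul(add(Z, mul(add(Z, SZ), add(Z, SZ))), SSSZ))))
  →10  S(S(S(mul(mul(add(Z, SZ), add(Z, SZ)), SSSZ))))
  →11  S(S(S(mul(mul(SZ, add(Z, SZ)), SSSZ))))
  →12  S(S(S(mul(add(add(Z, SZ), mul(Z, add(Z, SZ))), SSSZ))))
  →13  S(S(S(mul(add(SZ, mul(Z, add(Z, SZ))), SSSZ))))
  →14  S(S(S(mul(S(add(Z, mul(Z, add(Z, SZ)))), SSSZ))))
  →15  S(S(S(add(SSSZ, mul(add(Z, mul(Z, add(Z, SZ))), SSSZ)))))
  →16  S(S(S(S(add(SSZ, mul(add(Z, mul(Z, add(Z, SZ))), SSSZ))))))
  →17  S(S(S(S(S(add(SZ, mul(add(Z, mul(Z, add(Z, SZ))), SSSZ)))))))
  →18  S(S(S(S(S(S(add(Z, mul(add(Z, mul(Z, add(Z, SZ))), SSSZ))))))))
  →19  S(S(S(S(S(S(mul(add(Z, mul(Z, add(Z, SZ))), SSSZ)))))))
  →20  S(S(S(S(S(S(mul(mul(Z, add(Z, SZ)), SSSZ)))))))
  →21  S(S(S(S(S(S(mul(Z, SSSZ)))))))
  →22  S^6(Z)

Answer: normal form = S^6(Z)  (in 22 steps)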